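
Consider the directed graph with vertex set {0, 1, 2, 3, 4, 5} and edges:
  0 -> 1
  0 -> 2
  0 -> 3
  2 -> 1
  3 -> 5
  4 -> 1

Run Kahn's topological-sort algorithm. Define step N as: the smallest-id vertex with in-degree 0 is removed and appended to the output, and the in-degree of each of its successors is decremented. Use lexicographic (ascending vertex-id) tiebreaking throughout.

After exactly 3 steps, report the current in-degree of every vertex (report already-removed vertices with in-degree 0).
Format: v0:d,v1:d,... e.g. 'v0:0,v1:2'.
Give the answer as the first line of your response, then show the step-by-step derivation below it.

v0:0,v1:1,v2:0,v3:0,v4:0,v5:0

step 1: output 0; order=[0]; indeg=(0,2,0,0,0,1)
step 2: output 2; order=[0,2]; indeg=(0,1,0,0,0,1)
step 3: output 3; order=[0,2,3]; indeg=(0,1,0,0,0,0)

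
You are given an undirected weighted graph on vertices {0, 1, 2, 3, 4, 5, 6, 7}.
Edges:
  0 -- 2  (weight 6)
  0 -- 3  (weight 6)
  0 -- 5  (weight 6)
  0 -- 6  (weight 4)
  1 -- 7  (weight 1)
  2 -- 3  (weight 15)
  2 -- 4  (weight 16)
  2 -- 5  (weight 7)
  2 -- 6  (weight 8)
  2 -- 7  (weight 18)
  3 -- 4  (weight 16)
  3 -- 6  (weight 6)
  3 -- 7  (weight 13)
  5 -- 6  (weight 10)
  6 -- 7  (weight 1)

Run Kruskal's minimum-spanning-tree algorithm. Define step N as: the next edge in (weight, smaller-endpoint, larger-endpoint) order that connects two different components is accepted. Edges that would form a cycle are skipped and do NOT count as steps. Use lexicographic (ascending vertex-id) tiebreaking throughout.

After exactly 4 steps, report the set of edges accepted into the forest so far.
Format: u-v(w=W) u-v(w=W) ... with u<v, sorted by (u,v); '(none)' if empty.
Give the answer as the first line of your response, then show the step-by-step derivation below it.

0-2(w=6) 0-6(w=4) 1-7(w=1) 6-7(w=1)

step 1: add edge 1-7 (w=1); MST = {1-7(w=1)}
step 2: add edge 6-7 (w=1); MST = {1-7(w=1) 6-7(w=1)}
step 3: add edge 0-6 (w=4); MST = {0-6(w=4) 1-7(w=1) 6-7(w=1)}
step 4: add edge 0-2 (w=6); MST = {0-2(w=6) 0-6(w=4) 1-7(w=1) 6-7(w=1)}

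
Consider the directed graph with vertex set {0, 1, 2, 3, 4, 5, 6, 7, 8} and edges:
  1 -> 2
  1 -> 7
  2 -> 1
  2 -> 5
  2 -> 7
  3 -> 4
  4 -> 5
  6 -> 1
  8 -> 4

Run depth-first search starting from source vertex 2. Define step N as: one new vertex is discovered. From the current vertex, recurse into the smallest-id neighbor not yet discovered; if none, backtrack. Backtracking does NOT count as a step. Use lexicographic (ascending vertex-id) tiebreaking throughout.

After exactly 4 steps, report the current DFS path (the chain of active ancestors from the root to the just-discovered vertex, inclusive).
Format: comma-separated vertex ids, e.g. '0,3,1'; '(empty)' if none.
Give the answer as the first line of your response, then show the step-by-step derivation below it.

2,5

step 1: discover 2; path=2; order=2
step 2: discover 1; path=2>1; order=2,1
step 3: discover 7; path=2>1>7; order=2,1,7
step 4: discover 5; path=2>5; order=2,1,7,5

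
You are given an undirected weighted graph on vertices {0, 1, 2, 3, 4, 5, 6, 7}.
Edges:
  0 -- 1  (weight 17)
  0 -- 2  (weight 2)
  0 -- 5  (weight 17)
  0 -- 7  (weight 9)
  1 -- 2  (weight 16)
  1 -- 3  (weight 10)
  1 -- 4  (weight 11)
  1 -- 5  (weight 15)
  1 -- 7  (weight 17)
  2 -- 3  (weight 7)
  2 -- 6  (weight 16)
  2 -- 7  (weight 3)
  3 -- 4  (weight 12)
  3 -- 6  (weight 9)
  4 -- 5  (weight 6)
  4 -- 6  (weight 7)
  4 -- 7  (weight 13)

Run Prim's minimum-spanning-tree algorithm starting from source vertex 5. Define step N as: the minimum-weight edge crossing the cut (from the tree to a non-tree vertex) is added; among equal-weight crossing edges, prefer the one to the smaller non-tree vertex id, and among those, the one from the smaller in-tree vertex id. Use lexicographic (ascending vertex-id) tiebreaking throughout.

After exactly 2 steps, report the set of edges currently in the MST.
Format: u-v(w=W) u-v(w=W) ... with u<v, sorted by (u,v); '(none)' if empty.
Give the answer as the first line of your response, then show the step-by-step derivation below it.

4-5(w=6) 4-6(w=7)

step 1: add edge 4-5 (w=6); MST = {4-5(w=6)}
step 2: add edge 4-6 (w=7); MST = {4-5(w=6) 4-6(w=7)}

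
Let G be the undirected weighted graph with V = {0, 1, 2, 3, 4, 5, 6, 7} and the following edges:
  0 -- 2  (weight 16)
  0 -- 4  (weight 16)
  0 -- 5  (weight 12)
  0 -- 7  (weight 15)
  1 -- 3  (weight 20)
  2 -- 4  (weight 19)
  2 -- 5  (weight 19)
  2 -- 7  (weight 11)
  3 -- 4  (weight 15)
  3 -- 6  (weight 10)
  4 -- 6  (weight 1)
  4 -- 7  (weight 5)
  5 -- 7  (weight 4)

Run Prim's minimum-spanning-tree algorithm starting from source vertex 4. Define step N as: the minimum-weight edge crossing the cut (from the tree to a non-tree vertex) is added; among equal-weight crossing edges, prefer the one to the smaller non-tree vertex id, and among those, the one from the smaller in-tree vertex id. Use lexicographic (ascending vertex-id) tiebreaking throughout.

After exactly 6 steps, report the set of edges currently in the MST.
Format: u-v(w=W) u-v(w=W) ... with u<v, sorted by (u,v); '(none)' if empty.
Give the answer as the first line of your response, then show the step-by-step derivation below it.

0-5(w=12) 2-7(w=11) 3-6(w=10) 4-6(w=1) 4-7(w=5) 5-7(w=4)

step 1: add edge 4-6 (w=1); MST = {4-6(w=1)}
step 2: add edge 4-7 (w=5); MST = {4-6(w=1) 4-7(w=5)}
step 3: add edge 5-7 (w=4); MST = {4-6(w=1) 4-7(w=5) 5-7(w=4)}
step 4: add edge 3-6 (w=10); MST = {3-6(w=10) 4-6(w=1) 4-7(w=5) 5-7(w=4)}
step 5: add edge 2-7 (w=11); MST = {2-7(w=11) 3-6(w=10) 4-6(w=1) 4-7(w=5) 5-7(w=4)}
step 6: add edge 0-5 (w=12); MST = {0-5(w=12) 2-7(w=11) 3-6(w=10) 4-6(w=1) 4-7(w=5) 5-7(w=4)}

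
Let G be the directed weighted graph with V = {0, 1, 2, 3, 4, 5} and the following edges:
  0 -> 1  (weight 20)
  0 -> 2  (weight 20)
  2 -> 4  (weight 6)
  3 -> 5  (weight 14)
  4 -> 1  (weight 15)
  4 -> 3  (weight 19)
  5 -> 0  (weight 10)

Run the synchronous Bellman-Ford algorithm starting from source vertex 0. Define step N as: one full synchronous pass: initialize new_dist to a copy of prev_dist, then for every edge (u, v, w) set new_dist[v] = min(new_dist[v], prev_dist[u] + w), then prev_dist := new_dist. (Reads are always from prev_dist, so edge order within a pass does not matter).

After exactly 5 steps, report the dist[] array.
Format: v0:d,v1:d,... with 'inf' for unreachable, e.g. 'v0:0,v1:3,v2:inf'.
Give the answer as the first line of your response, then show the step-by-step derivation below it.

v0:0,v1:20,v2:20,v3:45,v4:26,v5:59

step 1: dist = v0:0,v1:20,v2:20,v3:inf,v4:inf,v5:inf
step 2: dist = v0:0,v1:20,v2:20,v3:inf,v4:26,v5:inf
step 3: dist = v0:0,v1:20,v2:20,v3:45,v4:26,v5:inf
step 4: dist = v0:0,v1:20,v2:20,v3:45,v4:26,v5:59
step 5: dist = v0:0,v1:20,v2:20,v3:45,v4:26,v5:59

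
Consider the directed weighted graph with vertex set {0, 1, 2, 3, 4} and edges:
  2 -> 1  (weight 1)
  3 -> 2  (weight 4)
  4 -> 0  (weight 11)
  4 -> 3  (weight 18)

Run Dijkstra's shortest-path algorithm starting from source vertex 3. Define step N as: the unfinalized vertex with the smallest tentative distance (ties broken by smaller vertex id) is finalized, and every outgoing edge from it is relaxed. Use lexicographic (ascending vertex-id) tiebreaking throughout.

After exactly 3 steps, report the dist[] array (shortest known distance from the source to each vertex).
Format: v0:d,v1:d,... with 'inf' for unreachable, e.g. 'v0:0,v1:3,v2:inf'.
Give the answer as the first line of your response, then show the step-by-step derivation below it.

v0:inf,v1:5,v2:4,v3:0,v4:inf

step 1: dist = v0:inf,v1:inf,v2:4,v3:0,v4:inf
step 2: dist = v0:inf,v1:5,v2:4,v3:0,v4:inf
step 3: dist = v0:inf,v1:5,v2:4,v3:0,v4:inf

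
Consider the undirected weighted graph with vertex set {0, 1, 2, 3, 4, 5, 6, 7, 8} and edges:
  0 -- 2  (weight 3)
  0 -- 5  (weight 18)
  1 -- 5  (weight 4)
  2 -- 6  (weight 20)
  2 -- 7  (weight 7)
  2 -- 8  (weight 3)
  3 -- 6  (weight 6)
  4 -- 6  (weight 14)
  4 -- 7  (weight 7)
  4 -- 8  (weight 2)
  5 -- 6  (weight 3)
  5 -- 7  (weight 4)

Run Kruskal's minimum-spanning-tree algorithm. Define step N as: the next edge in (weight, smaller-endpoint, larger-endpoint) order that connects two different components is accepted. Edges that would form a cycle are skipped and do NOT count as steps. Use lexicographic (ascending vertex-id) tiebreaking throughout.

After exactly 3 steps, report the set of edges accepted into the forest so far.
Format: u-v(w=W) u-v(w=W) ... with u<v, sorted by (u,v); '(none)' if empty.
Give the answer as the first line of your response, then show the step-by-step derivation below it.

0-2(w=3) 2-8(w=3) 4-8(w=2)

step 1: add edge 4-8 (w=2); MST = {4-8(w=2)}
step 2: add edge 0-2 (w=3); MST = {0-2(w=3) 4-8(w=2)}
step 3: add edge 2-8 (w=3); MST = {0-2(w=3) 2-8(w=3) 4-8(w=2)}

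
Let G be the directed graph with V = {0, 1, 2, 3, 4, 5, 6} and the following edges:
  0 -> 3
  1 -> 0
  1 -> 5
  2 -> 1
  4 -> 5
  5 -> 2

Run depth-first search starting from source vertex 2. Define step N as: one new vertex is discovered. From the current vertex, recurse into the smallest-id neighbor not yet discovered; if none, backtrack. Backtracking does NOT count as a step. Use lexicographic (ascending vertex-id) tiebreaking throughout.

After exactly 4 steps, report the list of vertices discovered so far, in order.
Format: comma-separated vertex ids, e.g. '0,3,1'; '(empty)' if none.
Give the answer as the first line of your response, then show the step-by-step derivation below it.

2,1,0,3

step 1: discover 2; path=2; order=2
step 2: discover 1; path=2>1; order=2,1
step 3: discover 0; path=2>1>0; order=2,1,0
step 4: discover 3; path=2>1>0>3; order=2,1,0,3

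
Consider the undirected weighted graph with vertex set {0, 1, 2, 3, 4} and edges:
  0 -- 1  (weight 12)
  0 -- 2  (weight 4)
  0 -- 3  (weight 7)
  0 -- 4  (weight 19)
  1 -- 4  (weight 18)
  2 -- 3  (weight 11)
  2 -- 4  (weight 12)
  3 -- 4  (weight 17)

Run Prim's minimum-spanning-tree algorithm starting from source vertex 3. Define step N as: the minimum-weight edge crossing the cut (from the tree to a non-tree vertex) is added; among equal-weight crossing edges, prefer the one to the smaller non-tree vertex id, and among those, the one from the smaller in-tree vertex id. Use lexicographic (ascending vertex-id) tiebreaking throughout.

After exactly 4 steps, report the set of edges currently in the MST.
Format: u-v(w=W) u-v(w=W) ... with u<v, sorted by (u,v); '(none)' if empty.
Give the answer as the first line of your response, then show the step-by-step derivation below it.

0-1(w=12) 0-2(w=4) 0-3(w=7) 2-4(w=12)

step 1: add edge 0-3 (w=7); MST = {0-3(w=7)}
step 2: add edge 0-2 (w=4); MST = {0-2(w=4) 0-3(w=7)}
step 3: add edge 0-1 (w=12); MST = {0-1(w=12) 0-2(w=4) 0-3(w=7)}
step 4: add edge 2-4 (w=12); MST = {0-1(w=12) 0-2(w=4) 0-3(w=7) 2-4(w=12)}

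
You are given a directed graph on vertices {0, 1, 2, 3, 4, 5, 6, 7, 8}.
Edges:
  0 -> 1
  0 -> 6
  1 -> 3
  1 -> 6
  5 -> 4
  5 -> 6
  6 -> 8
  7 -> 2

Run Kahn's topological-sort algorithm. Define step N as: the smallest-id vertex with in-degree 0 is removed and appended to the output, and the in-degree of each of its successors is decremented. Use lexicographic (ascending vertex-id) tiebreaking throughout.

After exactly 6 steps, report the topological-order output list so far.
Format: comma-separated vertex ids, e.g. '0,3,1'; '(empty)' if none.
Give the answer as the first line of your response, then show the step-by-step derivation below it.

0,1,3,5,4,6

step 1: output 0; order=[0]; indeg=(0,0,1,1,1,0,2,0,1)
step 2: output 1; order=[0,1]; indeg=(0,0,1,0,1,0,1,0,1)
step 3: output 3; order=[0,1,3]; indeg=(0,0,1,0,1,0,1,0,1)
step 4: output 5; order=[0,1,3,5]; indeg=(0,0,1,0,0,0,0,0,1)
step 5: output 4; order=[0,1,3,5,4]; indeg=(0,0,1,0,0,0,0,0,1)
step 6: output 6; order=[0,1,3,5,4,6]; indeg=(0,0,1,0,0,0,0,0,0)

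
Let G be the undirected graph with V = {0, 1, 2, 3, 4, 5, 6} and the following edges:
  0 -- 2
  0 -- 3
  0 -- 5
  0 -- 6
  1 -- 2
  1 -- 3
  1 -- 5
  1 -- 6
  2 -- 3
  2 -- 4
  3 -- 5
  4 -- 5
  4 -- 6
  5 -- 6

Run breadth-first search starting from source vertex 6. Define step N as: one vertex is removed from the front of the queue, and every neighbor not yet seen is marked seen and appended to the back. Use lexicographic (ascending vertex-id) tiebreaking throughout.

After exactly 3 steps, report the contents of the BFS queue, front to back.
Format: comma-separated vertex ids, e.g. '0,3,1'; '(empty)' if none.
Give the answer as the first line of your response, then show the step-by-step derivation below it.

4,5,2,3

step 1: dequeue 6; queue=[0,1,4,5]; order=6
step 2: dequeue 0; queue=[1,4,5,2,3]; order=6,0
step 3: dequeue 1; queue=[4,5,2,3]; order=6,0,1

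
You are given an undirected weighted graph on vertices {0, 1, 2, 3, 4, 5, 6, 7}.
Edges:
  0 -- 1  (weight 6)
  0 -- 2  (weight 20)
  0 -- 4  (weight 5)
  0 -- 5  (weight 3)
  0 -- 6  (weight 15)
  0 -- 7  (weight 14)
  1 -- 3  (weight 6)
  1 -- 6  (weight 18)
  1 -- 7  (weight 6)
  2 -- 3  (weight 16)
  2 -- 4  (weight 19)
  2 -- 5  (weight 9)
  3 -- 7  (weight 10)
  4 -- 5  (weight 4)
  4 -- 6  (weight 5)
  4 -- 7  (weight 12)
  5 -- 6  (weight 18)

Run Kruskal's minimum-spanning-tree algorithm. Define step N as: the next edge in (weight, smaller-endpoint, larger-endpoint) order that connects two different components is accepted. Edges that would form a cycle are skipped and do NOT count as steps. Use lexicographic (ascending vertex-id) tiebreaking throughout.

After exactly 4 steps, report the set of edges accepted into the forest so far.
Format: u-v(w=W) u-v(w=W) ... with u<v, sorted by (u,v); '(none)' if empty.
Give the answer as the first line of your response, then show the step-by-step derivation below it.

0-1(w=6) 0-5(w=3) 4-5(w=4) 4-6(w=5)

step 1: add edge 0-5 (w=3); MST = {0-5(w=3)}
step 2: add edge 4-5 (w=4); MST = {0-5(w=3) 4-5(w=4)}
step 3: add edge 4-6 (w=5); MST = {0-5(w=3) 4-5(w=4) 4-6(w=5)}
step 4: add edge 0-1 (w=6); MST = {0-1(w=6) 0-5(w=3) 4-5(w=4) 4-6(w=5)}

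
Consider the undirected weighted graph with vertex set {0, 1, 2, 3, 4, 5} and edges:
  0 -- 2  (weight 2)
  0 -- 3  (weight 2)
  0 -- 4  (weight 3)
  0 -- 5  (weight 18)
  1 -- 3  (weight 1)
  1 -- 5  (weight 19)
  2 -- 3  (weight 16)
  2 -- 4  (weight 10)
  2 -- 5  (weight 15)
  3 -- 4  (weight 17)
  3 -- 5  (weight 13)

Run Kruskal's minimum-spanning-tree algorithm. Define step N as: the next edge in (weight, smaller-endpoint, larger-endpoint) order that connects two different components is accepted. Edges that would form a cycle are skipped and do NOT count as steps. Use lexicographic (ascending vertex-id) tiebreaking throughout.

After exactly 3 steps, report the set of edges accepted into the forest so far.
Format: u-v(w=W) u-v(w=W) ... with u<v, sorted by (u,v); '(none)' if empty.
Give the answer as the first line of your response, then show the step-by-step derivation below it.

0-2(w=2) 0-3(w=2) 1-3(w=1)

step 1: add edge 1-3 (w=1); MST = {1-3(w=1)}
step 2: add edge 0-2 (w=2); MST = {0-2(w=2) 1-3(w=1)}
step 3: add edge 0-3 (w=2); MST = {0-2(w=2) 0-3(w=2) 1-3(w=1)}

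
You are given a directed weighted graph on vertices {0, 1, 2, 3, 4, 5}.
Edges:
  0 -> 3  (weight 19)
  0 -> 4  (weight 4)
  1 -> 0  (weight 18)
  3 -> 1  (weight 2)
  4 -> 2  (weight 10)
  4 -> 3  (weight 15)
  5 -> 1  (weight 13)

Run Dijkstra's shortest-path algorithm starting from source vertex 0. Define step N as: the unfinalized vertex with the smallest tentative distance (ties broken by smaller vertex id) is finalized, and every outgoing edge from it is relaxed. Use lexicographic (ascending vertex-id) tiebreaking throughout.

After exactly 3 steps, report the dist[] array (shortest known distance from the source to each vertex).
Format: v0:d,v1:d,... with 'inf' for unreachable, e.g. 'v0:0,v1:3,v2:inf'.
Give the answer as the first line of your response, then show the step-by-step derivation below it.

v0:0,v1:inf,v2:14,v3:19,v4:4,v5:inf

step 1: dist = v0:0,v1:inf,v2:inf,v3:19,v4:4,v5:inf
step 2: dist = v0:0,v1:inf,v2:14,v3:19,v4:4,v5:inf
step 3: dist = v0:0,v1:inf,v2:14,v3:19,v4:4,v5:inf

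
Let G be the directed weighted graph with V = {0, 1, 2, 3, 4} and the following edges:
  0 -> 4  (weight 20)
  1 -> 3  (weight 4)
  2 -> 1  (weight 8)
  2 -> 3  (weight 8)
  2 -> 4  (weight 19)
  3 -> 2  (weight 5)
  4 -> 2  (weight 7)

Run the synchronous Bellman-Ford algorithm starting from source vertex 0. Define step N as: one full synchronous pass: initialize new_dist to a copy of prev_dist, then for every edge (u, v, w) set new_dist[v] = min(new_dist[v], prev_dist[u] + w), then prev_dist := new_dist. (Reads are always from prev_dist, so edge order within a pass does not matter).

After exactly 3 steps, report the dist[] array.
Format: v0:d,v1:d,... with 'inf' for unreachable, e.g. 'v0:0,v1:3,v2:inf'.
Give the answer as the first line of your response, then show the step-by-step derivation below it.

v0:0,v1:35,v2:27,v3:35,v4:20

step 1: dist = v0:0,v1:inf,v2:inf,v3:inf,v4:20
step 2: dist = v0:0,v1:inf,v2:27,v3:inf,v4:20
step 3: dist = v0:0,v1:35,v2:27,v3:35,v4:20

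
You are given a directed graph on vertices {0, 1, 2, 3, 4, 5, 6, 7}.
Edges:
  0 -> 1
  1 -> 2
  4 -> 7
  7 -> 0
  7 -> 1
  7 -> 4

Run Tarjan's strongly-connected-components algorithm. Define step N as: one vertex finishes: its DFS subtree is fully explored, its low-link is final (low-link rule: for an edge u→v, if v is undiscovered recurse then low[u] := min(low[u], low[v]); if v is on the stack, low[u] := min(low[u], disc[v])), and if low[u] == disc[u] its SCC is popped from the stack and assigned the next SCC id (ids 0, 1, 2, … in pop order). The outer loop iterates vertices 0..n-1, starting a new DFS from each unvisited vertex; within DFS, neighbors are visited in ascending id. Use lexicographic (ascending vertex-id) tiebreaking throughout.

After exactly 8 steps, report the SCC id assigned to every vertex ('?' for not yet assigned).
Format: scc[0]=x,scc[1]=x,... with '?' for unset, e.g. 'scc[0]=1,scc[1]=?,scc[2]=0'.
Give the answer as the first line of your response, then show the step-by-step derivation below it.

scc[0]=2,scc[1]=1,scc[2]=0,scc[3]=3,scc[4]=4,scc[5]=5,scc[6]=6,scc[7]=4

step 1: low=(low[0]=0,low[1]=1,low[2]=2,low[3]=?,low[4]=?,low[5]=?,low[6]=?,low[7]=?); scc=(scc[0]=?,scc[1]=?,scc[2]=0,scc[3]=?,scc[4]=?,scc[5]=?,scc[6]=?,scc[7]=?)
step 2: low=(low[0]=0,low[1]=1,low[2]=2,low[3]=?,low[4]=?,low[5]=?,low[6]=?,low[7]=?); scc=(scc[0]=?,scc[1]=1,scc[2]=0,scc[3]=?,scc[4]=?,scc[5]=?,scc[6]=?,scc[7]=?)
step 3: low=(low[0]=0,low[1]=1,low[2]=2,low[3]=?,low[4]=?,low[5]=?,low[6]=?,low[7]=?); scc=(scc[0]=2,scc[1]=1,scc[2]=0,scc[3]=?,scc[4]=?,scc[5]=?,scc[6]=?,scc[7]=?)
step 4: low=(low[0]=0,low[1]=1,low[2]=2,low[3]=3,low[4]=?,low[5]=?,low[6]=?,low[7]=?); scc=(scc[0]=2,scc[1]=1,scc[2]=0,scc[3]=3,scc[4]=?,scc[5]=?,scc[6]=?,scc[7]=?)
step 5: low=(low[0]=0,low[1]=1,low[2]=2,low[3]=3,low[4]=4,low[5]=?,low[6]=?,low[7]=4); scc=(scc[0]=2,scc[1]=1,scc[2]=0,scc[3]=3,scc[4]=?,scc[5]=?,scc[6]=?,scc[7]=?)
step 6: low=(low[0]=0,low[1]=1,low[2]=2,low[3]=3,low[4]=4,low[5]=?,low[6]=?,low[7]=4); scc=(scc[0]=2,scc[1]=1,scc[2]=0,scc[3]=3,scc[4]=4,scc[5]=?,scc[6]=?,scc[7]=4)
step 7: low=(low[0]=0,low[1]=1,low[2]=2,low[3]=3,low[4]=4,low[5]=6,low[6]=?,low[7]=4); scc=(scc[0]=2,scc[1]=1,scc[2]=0,scc[3]=3,scc[4]=4,scc[5]=5,scc[6]=?,scc[7]=4)
step 8: low=(low[0]=0,low[1]=1,low[2]=2,low[3]=3,low[4]=4,low[5]=6,low[6]=7,low[7]=4); scc=(scc[0]=2,scc[1]=1,scc[2]=0,scc[3]=3,scc[4]=4,scc[5]=5,scc[6]=6,scc[7]=4)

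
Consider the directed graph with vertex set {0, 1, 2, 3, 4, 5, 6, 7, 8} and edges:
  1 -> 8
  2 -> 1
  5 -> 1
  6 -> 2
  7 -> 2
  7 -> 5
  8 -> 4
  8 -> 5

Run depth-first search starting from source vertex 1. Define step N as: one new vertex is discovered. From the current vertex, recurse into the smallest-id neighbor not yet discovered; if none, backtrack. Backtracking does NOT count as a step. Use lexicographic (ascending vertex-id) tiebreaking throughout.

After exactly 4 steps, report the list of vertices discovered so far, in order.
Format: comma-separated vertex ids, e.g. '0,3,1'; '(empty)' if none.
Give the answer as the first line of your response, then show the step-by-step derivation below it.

1,8,4,5

step 1: discover 1; path=1; order=1
step 2: discover 8; path=1>8; order=1,8
step 3: discover 4; path=1>8>4; order=1,8,4
step 4: discover 5; path=1>8>5; order=1,8,4,5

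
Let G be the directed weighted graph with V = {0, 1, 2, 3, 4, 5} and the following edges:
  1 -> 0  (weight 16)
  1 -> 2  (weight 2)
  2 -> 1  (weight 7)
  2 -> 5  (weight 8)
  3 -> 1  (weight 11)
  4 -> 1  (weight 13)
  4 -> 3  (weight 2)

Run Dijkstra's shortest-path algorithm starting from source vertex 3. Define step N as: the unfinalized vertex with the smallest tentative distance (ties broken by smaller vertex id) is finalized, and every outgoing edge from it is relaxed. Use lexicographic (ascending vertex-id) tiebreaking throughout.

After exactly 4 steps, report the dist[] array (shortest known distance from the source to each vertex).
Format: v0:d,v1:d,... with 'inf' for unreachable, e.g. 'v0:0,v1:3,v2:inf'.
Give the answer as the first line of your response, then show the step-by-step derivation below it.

v0:27,v1:11,v2:13,v3:0,v4:inf,v5:21

step 1: dist = v0:inf,v1:11,v2:inf,v3:0,v4:inf,v5:inf
step 2: dist = v0:27,v1:11,v2:13,v3:0,v4:inf,v5:inf
step 3: dist = v0:27,v1:11,v2:13,v3:0,v4:inf,v5:21
step 4: dist = v0:27,v1:11,v2:13,v3:0,v4:inf,v5:21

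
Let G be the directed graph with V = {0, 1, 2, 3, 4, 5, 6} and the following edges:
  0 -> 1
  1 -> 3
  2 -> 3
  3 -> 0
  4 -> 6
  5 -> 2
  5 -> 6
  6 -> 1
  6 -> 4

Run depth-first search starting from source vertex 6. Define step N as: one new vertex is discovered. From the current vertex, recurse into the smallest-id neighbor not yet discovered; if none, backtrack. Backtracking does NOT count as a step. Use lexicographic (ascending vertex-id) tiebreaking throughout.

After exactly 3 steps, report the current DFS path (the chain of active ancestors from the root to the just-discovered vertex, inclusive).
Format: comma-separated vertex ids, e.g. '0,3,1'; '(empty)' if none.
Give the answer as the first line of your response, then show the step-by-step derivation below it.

6,1,3

step 1: discover 6; path=6; order=6
step 2: discover 1; path=6>1; order=6,1
step 3: discover 3; path=6>1>3; order=6,1,3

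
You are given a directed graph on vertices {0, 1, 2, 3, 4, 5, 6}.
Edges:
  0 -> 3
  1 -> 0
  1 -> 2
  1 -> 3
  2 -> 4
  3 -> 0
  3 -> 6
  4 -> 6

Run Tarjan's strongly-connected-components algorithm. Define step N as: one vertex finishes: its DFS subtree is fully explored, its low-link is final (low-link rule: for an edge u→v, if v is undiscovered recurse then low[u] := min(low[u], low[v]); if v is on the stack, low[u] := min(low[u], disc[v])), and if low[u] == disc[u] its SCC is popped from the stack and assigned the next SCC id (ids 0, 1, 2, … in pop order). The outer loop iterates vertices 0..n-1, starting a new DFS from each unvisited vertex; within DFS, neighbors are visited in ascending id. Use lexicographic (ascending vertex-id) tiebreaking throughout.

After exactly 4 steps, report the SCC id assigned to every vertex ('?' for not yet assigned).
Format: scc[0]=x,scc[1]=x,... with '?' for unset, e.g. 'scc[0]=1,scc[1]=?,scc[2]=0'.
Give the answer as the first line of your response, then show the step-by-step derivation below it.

scc[0]=1,scc[1]=?,scc[2]=?,scc[3]=1,scc[4]=2,scc[5]=?,scc[6]=0

step 1: low=(low[0]=0,low[1]=?,low[2]=?,low[3]=0,low[4]=?,low[5]=?,low[6]=2); scc=(scc[0]=?,scc[1]=?,scc[2]=?,scc[3]=?,scc[4]=?,scc[5]=?,scc[6]=0)
step 2: low=(low[0]=0,low[1]=?,low[2]=?,low[3]=0,low[4]=?,low[5]=?,low[6]=2); scc=(scc[0]=?,scc[1]=?,scc[2]=?,scc[3]=?,scc[4]=?,scc[5]=?,scc[6]=0)
step 3: low=(low[0]=0,low[1]=?,low[2]=?,low[3]=0,low[4]=?,low[5]=?,low[6]=2); scc=(scc[0]=1,scc[1]=?,scc[2]=?,scc[3]=1,scc[4]=?,scc[5]=?,scc[6]=0)
step 4: low=(low[0]=0,low[1]=3,low[2]=4,low[3]=0,low[4]=5,low[5]=?,low[6]=2); scc=(scc[0]=1,scc[1]=?,scc[2]=?,scc[3]=1,scc[4]=2,scc[5]=?,scc[6]=0)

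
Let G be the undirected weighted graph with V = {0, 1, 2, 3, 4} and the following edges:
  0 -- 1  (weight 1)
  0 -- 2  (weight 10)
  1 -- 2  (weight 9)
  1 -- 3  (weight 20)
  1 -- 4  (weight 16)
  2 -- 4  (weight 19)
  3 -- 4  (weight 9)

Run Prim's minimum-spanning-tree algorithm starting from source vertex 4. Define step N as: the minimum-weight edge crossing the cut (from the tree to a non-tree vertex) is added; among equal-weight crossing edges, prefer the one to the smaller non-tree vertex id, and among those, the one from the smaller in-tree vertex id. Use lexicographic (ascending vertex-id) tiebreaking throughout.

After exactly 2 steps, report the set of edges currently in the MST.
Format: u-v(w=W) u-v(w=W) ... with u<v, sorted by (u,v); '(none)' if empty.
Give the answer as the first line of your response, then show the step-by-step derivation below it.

1-4(w=16) 3-4(w=9)

step 1: add edge 3-4 (w=9); MST = {3-4(w=9)}
step 2: add edge 1-4 (w=16); MST = {1-4(w=16) 3-4(w=9)}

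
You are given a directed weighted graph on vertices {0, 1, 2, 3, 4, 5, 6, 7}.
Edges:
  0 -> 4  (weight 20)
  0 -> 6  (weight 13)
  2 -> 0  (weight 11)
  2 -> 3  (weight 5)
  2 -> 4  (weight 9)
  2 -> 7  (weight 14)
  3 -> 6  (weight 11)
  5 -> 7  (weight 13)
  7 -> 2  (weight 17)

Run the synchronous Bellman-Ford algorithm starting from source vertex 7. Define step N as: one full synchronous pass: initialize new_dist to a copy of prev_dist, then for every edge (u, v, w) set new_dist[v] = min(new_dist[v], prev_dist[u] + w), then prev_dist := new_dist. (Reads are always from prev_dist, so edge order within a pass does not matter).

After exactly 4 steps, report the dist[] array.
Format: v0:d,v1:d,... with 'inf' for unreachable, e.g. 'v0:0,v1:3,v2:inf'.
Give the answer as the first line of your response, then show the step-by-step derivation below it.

v0:28,v1:inf,v2:17,v3:22,v4:26,v5:inf,v6:33,v7:0

step 1: dist = v0:inf,v1:inf,v2:17,v3:inf,v4:inf,v5:inf,v6:inf,v7:0
step 2: dist = v0:28,v1:inf,v2:17,v3:22,v4:26,v5:inf,v6:inf,v7:0
step 3: dist = v0:28,v1:inf,v2:17,v3:22,v4:26,v5:inf,v6:33,v7:0
step 4: dist = v0:28,v1:inf,v2:17,v3:22,v4:26,v5:inf,v6:33,v7:0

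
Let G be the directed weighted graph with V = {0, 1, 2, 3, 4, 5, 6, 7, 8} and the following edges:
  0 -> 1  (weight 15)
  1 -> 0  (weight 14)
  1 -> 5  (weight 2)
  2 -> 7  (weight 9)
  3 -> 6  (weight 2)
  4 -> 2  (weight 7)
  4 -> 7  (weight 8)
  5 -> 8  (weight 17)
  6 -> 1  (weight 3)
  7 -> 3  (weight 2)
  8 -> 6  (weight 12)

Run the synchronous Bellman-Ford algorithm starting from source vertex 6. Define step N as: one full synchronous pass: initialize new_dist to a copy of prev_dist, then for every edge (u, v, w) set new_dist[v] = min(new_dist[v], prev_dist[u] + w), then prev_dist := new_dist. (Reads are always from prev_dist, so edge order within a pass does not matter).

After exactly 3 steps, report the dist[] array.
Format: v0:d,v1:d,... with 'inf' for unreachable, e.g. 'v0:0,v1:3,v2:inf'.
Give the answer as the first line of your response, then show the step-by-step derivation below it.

v0:17,v1:3,v2:inf,v3:inf,v4:inf,v5:5,v6:0,v7:inf,v8:22

step 1: dist = v0:inf,v1:3,v2:inf,v3:inf,v4:inf,v5:inf,v6:0,v7:inf,v8:inf
step 2: dist = v0:17,v1:3,v2:inf,v3:inf,v4:inf,v5:5,v6:0,v7:inf,v8:inf
step 3: dist = v0:17,v1:3,v2:inf,v3:inf,v4:inf,v5:5,v6:0,v7:inf,v8:22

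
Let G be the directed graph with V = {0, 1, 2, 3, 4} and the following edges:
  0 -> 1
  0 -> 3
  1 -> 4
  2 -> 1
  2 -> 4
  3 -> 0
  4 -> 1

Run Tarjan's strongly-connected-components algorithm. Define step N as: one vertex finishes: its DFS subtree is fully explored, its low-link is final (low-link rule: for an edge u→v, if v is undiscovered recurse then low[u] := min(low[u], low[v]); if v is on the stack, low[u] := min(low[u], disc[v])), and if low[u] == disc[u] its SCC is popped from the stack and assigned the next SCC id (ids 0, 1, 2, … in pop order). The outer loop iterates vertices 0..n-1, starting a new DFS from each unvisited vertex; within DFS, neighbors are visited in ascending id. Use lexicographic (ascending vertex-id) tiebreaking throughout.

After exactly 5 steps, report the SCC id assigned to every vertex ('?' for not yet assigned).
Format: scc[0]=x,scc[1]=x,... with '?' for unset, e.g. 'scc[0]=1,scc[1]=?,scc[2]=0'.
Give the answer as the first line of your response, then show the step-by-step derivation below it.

scc[0]=1,scc[1]=0,scc[2]=2,scc[3]=1,scc[4]=0

step 1: low=(low[0]=0,low[1]=1,low[2]=?,low[3]=?,low[4]=1); scc=(scc[0]=?,scc[1]=?,scc[2]=?,scc[3]=?,scc[4]=?)
step 2: low=(low[0]=0,low[1]=1,low[2]=?,low[3]=?,low[4]=1); scc=(scc[0]=?,scc[1]=0,scc[2]=?,scc[3]=?,scc[4]=0)
step 3: low=(low[0]=0,low[1]=1,low[2]=?,low[3]=0,low[4]=1); scc=(scc[0]=?,scc[1]=0,scc[2]=?,scc[3]=?,scc[4]=0)
step 4: low=(low[0]=0,low[1]=1,low[2]=?,low[3]=0,low[4]=1); scc=(scc[0]=1,scc[1]=0,scc[2]=?,scc[3]=1,scc[4]=0)
step 5: low=(low[0]=0,low[1]=1,low[2]=4,low[3]=0,low[4]=1); scc=(scc[0]=1,scc[1]=0,scc[2]=2,scc[3]=1,scc[4]=0)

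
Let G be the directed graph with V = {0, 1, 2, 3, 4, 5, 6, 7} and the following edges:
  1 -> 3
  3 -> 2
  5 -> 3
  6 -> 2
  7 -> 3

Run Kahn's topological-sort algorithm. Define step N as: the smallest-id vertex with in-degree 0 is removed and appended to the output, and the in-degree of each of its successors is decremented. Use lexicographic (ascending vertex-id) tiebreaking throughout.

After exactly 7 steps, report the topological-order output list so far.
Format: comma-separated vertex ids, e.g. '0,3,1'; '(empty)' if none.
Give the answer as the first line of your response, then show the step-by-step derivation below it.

0,1,4,5,6,7,3

step 1: output 0; order=[0]; indeg=(0,0,2,3,0,0,0,0)
step 2: output 1; order=[0,1]; indeg=(0,0,2,2,0,0,0,0)
step 3: output 4; order=[0,1,4]; indeg=(0,0,2,2,0,0,0,0)
step 4: output 5; order=[0,1,4,5]; indeg=(0,0,2,1,0,0,0,0)
step 5: output 6; order=[0,1,4,5,6]; indeg=(0,0,1,1,0,0,0,0)
step 6: output 7; order=[0,1,4,5,6,7]; indeg=(0,0,1,0,0,0,0,0)
step 7: output 3; order=[0,1,4,5,6,7,3]; indeg=(0,0,0,0,0,0,0,0)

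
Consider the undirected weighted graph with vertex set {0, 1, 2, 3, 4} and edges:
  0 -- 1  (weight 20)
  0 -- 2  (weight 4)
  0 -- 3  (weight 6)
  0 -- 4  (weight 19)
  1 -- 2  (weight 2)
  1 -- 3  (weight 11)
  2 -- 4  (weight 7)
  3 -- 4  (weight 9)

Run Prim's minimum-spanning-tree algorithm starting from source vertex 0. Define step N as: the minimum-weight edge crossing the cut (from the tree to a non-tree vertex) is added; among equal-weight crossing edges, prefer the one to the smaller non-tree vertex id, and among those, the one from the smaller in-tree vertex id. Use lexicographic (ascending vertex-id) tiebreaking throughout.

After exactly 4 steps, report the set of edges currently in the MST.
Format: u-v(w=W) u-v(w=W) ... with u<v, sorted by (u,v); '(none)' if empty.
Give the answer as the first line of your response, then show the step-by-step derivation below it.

0-2(w=4) 0-3(w=6) 1-2(w=2) 2-4(w=7)

step 1: add edge 0-2 (w=4); MST = {0-2(w=4)}
step 2: add edge 1-2 (w=2); MST = {0-2(w=4) 1-2(w=2)}
step 3: add edge 0-3 (w=6); MST = {0-2(w=4) 0-3(w=6) 1-2(w=2)}
step 4: add edge 2-4 (w=7); MST = {0-2(w=4) 0-3(w=6) 1-2(w=2) 2-4(w=7)}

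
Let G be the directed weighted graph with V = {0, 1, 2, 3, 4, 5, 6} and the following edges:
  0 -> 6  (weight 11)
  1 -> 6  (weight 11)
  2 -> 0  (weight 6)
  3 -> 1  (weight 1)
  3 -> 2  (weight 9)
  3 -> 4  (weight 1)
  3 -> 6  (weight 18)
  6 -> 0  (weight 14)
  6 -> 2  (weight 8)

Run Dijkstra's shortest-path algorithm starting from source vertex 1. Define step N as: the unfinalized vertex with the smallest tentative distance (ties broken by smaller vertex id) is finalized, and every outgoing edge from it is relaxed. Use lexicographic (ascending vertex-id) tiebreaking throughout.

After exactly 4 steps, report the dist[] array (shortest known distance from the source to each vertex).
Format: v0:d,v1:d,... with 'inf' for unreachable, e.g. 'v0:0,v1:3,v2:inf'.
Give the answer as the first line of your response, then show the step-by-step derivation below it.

v0:25,v1:0,v2:19,v3:inf,v4:inf,v5:inf,v6:11

step 1: dist = v0:inf,v1:0,v2:inf,v3:inf,v4:inf,v5:inf,v6:11
step 2: dist = v0:25,v1:0,v2:19,v3:inf,v4:inf,v5:inf,v6:11
step 3: dist = v0:25,v1:0,v2:19,v3:inf,v4:inf,v5:inf,v6:11
step 4: dist = v0:25,v1:0,v2:19,v3:inf,v4:inf,v5:inf,v6:11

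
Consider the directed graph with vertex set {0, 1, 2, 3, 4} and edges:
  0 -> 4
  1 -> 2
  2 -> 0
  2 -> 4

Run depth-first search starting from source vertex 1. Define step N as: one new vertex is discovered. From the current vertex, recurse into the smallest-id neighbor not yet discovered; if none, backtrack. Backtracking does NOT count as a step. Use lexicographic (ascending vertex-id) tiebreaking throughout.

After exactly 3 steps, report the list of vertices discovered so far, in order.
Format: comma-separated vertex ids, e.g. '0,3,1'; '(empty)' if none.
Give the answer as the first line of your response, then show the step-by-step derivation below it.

1,2,0

step 1: discover 1; path=1; order=1
step 2: discover 2; path=1>2; order=1,2
step 3: discover 0; path=1>2>0; order=1,2,0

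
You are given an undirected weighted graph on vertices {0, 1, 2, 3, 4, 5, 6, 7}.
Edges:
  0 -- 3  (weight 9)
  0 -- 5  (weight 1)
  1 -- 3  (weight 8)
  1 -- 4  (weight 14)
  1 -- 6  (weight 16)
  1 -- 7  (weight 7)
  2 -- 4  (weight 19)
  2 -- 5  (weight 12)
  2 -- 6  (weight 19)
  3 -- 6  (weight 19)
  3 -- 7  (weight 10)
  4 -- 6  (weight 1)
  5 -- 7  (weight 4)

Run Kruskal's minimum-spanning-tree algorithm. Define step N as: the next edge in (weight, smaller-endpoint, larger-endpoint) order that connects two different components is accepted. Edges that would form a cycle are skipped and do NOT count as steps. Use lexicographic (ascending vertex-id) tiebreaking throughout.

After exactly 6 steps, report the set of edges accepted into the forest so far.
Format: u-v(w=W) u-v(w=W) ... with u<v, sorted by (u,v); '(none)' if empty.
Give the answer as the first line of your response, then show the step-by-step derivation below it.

0-5(w=1) 1-3(w=8) 1-7(w=7) 2-5(w=12) 4-6(w=1) 5-7(w=4)

step 1: add edge 0-5 (w=1); MST = {0-5(w=1)}
step 2: add edge 4-6 (w=1); MST = {0-5(w=1) 4-6(w=1)}
step 3: add edge 5-7 (w=4); MST = {0-5(w=1) 4-6(w=1) 5-7(w=4)}
step 4: add edge 1-7 (w=7); MST = {0-5(w=1) 1-7(w=7) 4-6(w=1) 5-7(w=4)}
step 5: add edge 1-3 (w=8); MST = {0-5(w=1) 1-3(w=8) 1-7(w=7) 4-6(w=1) 5-7(w=4)}
step 6: add edge 2-5 (w=12); MST = {0-5(w=1) 1-3(w=8) 1-7(w=7) 2-5(w=12) 4-6(w=1) 5-7(w=4)}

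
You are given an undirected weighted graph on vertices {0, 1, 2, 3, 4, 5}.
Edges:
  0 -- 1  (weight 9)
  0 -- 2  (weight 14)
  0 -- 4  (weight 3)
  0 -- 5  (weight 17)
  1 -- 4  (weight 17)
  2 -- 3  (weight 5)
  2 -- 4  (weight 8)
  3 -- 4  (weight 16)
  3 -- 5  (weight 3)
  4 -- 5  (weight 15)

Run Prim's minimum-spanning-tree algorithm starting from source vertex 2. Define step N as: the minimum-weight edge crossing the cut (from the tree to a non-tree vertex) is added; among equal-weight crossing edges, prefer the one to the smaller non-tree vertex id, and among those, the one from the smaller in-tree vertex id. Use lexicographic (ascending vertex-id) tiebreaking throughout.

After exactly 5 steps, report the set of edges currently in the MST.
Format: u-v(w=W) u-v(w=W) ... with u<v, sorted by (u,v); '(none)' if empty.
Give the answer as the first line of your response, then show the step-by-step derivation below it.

0-1(w=9) 0-4(w=3) 2-3(w=5) 2-4(w=8) 3-5(w=3)

step 1: add edge 2-3 (w=5); MST = {2-3(w=5)}
step 2: add edge 3-5 (w=3); MST = {2-3(w=5) 3-5(w=3)}
step 3: add edge 2-4 (w=8); MST = {2-3(w=5) 2-4(w=8) 3-5(w=3)}
step 4: add edge 0-4 (w=3); MST = {0-4(w=3) 2-3(w=5) 2-4(w=8) 3-5(w=3)}
step 5: add edge 0-1 (w=9); MST = {0-1(w=9) 0-4(w=3) 2-3(w=5) 2-4(w=8) 3-5(w=3)}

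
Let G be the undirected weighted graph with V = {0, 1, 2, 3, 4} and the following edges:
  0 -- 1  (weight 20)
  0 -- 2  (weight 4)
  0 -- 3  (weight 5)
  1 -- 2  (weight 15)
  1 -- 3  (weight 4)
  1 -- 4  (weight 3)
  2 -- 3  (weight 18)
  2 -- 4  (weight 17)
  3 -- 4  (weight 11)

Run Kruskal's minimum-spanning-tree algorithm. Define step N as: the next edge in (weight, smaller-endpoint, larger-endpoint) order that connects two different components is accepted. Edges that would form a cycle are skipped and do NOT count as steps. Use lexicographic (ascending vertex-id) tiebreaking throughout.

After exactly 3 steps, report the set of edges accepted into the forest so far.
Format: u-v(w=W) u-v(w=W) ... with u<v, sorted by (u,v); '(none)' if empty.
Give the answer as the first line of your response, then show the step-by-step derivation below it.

0-2(w=4) 1-3(w=4) 1-4(w=3)

step 1: add edge 1-4 (w=3); MST = {1-4(w=3)}
step 2: add edge 0-2 (w=4); MST = {0-2(w=4) 1-4(w=3)}
step 3: add edge 1-3 (w=4); MST = {0-2(w=4) 1-3(w=4) 1-4(w=3)}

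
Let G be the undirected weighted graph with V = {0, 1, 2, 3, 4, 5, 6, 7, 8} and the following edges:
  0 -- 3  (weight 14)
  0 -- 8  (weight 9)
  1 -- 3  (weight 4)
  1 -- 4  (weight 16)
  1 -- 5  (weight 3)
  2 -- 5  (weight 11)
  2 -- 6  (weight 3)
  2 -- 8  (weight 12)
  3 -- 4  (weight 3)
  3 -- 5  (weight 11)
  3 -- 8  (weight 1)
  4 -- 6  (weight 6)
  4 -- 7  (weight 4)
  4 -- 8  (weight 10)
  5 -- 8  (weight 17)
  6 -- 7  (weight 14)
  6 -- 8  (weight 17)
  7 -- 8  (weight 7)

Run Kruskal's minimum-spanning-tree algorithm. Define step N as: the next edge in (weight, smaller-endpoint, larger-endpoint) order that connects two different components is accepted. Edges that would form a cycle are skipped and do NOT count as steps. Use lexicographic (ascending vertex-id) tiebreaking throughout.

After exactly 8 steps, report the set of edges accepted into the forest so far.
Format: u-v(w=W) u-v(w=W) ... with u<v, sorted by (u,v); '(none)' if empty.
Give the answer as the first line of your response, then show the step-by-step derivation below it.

0-8(w=9) 1-3(w=4) 1-5(w=3) 2-6(w=3) 3-4(w=3) 3-8(w=1) 4-6(w=6) 4-7(w=4)

step 1: add edge 3-8 (w=1); MST = {3-8(w=1)}
step 2: add edge 1-5 (w=3); MST = {1-5(w=3) 3-8(w=1)}
step 3: add edge 2-6 (w=3); MST = {1-5(w=3) 2-6(w=3) 3-8(w=1)}
step 4: add edge 3-4 (w=3); MST = {1-5(w=3) 2-6(w=3) 3-4(w=3) 3-8(w=1)}
step 5: add edge 1-3 (w=4); MST = {1-3(w=4) 1-5(w=3) 2-6(w=3) 3-4(w=3) 3-8(w=1)}
step 6: add edge 4-7 (w=4); MST = {1-3(w=4) 1-5(w=3) 2-6(w=3) 3-4(w=3) 3-8(w=1) 4-7(w=4)}
step 7: add edge 4-6 (w=6); MST = {1-3(w=4) 1-5(w=3) 2-6(w=3) 3-4(w=3) 3-8(w=1) 4-6(w=6) 4-7(w=4)}
step 8: add edge 0-8 (w=9); MST = {0-8(w=9) 1-3(w=4) 1-5(w=3) 2-6(w=3) 3-4(w=3) 3-8(w=1) 4-6(w=6) 4-7(w=4)}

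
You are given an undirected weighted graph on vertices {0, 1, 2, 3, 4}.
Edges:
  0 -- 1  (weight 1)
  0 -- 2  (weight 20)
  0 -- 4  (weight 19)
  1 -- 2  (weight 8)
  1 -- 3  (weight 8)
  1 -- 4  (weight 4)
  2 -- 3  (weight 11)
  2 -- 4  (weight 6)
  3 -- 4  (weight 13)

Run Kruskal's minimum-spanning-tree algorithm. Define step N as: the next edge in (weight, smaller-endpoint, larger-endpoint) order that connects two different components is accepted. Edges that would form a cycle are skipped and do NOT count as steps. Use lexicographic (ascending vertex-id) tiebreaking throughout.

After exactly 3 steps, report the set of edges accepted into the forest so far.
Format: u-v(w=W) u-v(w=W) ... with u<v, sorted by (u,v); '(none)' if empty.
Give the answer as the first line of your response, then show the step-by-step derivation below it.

0-1(w=1) 1-4(w=4) 2-4(w=6)

step 1: add edge 0-1 (w=1); MST = {0-1(w=1)}
step 2: add edge 1-4 (w=4); MST = {0-1(w=1) 1-4(w=4)}
step 3: add edge 2-4 (w=6); MST = {0-1(w=1) 1-4(w=4) 2-4(w=6)}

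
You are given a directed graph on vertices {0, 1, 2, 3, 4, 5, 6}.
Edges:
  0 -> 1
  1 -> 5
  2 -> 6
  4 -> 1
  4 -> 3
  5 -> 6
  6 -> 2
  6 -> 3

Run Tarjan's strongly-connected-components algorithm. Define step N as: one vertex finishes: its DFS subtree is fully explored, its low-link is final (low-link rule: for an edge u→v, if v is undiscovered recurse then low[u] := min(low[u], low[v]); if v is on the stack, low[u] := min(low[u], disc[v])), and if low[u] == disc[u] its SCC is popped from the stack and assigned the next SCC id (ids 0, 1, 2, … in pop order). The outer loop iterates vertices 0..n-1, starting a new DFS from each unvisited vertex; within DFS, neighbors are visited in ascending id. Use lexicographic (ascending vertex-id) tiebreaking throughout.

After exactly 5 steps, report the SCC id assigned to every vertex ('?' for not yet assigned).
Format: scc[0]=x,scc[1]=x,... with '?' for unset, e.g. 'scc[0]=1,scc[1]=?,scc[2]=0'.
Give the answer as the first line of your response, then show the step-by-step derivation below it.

scc[0]=?,scc[1]=3,scc[2]=1,scc[3]=0,scc[4]=?,scc[5]=2,scc[6]=1

step 1: low=(low[0]=0,low[1]=1,low[2]=3,low[3]=?,low[4]=?,low[5]=2,low[6]=3); scc=(scc[0]=?,scc[1]=?,scc[2]=?,scc[3]=?,scc[4]=?,scc[5]=?,scc[6]=?)
step 2: low=(low[0]=0,low[1]=1,low[2]=3,low[3]=5,low[4]=?,low[5]=2,low[6]=3); scc=(scc[0]=?,scc[1]=?,scc[2]=?,scc[3]=0,scc[4]=?,scc[5]=?,scc[6]=?)
step 3: low=(low[0]=0,low[1]=1,low[2]=3,low[3]=5,low[4]=?,low[5]=2,low[6]=3); scc=(scc[0]=?,scc[1]=?,scc[2]=1,scc[3]=0,scc[4]=?,scc[5]=?,scc[6]=1)
step 4: low=(low[0]=0,low[1]=1,low[2]=3,low[3]=5,low[4]=?,low[5]=2,low[6]=3); scc=(scc[0]=?,scc[1]=?,scc[2]=1,scc[3]=0,scc[4]=?,scc[5]=2,scc[6]=1)
step 5: low=(low[0]=0,low[1]=1,low[2]=3,low[3]=5,low[4]=?,low[5]=2,low[6]=3); scc=(scc[0]=?,scc[1]=3,scc[2]=1,scc[3]=0,scc[4]=?,scc[5]=2,scc[6]=1)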